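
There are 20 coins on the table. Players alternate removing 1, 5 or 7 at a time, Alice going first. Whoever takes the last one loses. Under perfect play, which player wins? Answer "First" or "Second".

i:   0  1  2  3  4  5  6  7  8  9 10 11 12 13 14 15 16 17 18 19 20
     W  L  W  L  W  L  W  L  W  L  W  L  W  L  W  L  W  L  W  L  W
Position 20 is W, so the first player wins.

First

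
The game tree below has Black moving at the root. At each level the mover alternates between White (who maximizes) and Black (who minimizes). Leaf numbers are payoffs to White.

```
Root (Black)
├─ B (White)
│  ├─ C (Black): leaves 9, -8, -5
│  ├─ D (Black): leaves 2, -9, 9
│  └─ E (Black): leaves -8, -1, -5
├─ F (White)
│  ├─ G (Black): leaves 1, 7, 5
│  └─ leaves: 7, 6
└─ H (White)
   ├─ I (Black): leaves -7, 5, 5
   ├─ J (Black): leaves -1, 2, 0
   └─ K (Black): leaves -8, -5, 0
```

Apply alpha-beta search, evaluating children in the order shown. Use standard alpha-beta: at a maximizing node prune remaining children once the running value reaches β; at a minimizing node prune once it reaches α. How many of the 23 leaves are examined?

12

C [α=-∞,β=+∞]: v=-8
D [α=-8,β=+∞]: v=-9 after child 2 ≤ α → α-cutoff, skip 1
E [α=-8,β=+∞]: v=-8 after child 1 ≤ α → α-cutoff, skip 2
B [α=-∞,β=+∞]: v=-8
G [α=-∞,β=-8]: v=1
F [α=-∞,β=-8]: v=1 after child 1 ≥ β → β-cutoff, skip 2
I [α=-∞,β=-8]: v=-7
H [α=-∞,β=-8]: v=-7 after child 1 ≥ β → β-cutoff, skip 2
Root [α=-∞,β=+∞]: v=-8
Leaves evaluated: 12 of 23.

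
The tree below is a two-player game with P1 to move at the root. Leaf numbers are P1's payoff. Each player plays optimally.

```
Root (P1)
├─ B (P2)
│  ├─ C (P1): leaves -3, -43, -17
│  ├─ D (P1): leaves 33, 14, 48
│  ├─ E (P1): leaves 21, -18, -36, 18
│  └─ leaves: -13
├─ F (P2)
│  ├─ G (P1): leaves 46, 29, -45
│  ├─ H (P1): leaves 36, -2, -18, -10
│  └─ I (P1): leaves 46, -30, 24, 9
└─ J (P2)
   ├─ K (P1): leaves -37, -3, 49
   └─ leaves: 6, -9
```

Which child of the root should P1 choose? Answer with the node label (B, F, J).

F

C (P1): max(-3, -43, -17) = -3
D (P1): max(33, 14, 48) = 48
E (P1): max(21, -18, -36, 18) = 21
B (P2): min(-3, 48, 21, -13) = -13
G (P1): max(46, 29, -45) = 46
H (P1): max(36, -2, -18, -10) = 36
I (P1): max(46, -30, 24, 9) = 46
F (P2): min(46, 36, 46) = 36
K (P1): max(-37, -3, 49) = 49
J (P2): min(49, 6, -9) = -9
Root (P1): max(-13, 36, -9) = 36
P1 picks the child with the highest value: F (value 36).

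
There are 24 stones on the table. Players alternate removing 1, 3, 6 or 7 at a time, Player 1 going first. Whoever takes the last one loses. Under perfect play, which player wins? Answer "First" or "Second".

First

i:   0  1  2  3  4  5  6  7  8  9 10 11 12 13 14 15 16 17 18 19 20 21 22 23 24
     W  L  W  L  W  L  W  W  W  W  W  W  W  L  W  L  W  L  W  W  W  W  W  W  W
Position 24 is W, so the first player wins.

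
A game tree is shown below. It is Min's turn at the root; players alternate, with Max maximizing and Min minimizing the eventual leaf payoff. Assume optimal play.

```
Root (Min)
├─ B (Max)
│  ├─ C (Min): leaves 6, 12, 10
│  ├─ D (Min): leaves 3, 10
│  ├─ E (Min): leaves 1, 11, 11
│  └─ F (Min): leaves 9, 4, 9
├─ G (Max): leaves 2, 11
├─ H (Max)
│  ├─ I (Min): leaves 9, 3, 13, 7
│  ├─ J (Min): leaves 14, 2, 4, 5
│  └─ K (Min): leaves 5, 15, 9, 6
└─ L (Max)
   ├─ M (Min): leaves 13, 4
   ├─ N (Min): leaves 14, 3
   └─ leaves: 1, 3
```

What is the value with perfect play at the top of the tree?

C (Min): min(6, 12, 10) = 6
D (Min): min(3, 10) = 3
E (Min): min(1, 11, 11) = 1
F (Min): min(9, 4, 9) = 4
B (Max): max(6, 3, 1, 4) = 6
G (Max): max(2, 11) = 11
I (Min): min(9, 3, 13, 7) = 3
J (Min): min(14, 2, 4, 5) = 2
K (Min): min(5, 15, 9, 6) = 5
H (Max): max(3, 2, 5) = 5
M (Min): min(13, 4) = 4
N (Min): min(14, 3) = 3
L (Max): max(4, 3, 1, 3) = 4
Root (Min): min(6, 11, 5, 4) = 4

4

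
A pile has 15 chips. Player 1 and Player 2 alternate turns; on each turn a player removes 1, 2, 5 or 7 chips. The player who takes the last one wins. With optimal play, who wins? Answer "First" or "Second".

Compute winning (W) and losing (L) positions by backward induction:
i:   0  1  2  3  4  5  6  7  8  9 10 11 12 13 14 15
     L  W  W  L  W  W  L  W  W  L  W  W  L  W  W  L
Position 15 is L, so the second player wins.

Second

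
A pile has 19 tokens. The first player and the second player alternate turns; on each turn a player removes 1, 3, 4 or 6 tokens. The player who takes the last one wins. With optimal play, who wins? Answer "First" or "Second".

Positions where the player to move wins (W) vs loses (L):
i:   0  1  2  3  4  5  6  7  8  9 10 11 12 13 14 15 16 17 18 19
     L  W  L  W  W  W  W  L  W  L  W  W  W  W  L  W  L  W  W  W
Position 19 is W, so the first player wins.

First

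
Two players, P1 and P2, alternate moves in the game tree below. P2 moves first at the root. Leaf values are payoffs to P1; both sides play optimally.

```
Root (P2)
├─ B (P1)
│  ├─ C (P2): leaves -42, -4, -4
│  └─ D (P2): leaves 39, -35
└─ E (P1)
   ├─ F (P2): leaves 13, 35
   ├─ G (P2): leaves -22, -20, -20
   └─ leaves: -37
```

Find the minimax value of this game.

-35

C (P2): min(-42, -4, -4) = -42
D (P2): min(39, -35) = -35
B (P1): max(-42, -35) = -35
F (P2): min(13, 35) = 13
G (P2): min(-22, -20, -20) = -22
E (P1): max(13, -22, -37) = 13
Root (P2): min(-35, 13) = -35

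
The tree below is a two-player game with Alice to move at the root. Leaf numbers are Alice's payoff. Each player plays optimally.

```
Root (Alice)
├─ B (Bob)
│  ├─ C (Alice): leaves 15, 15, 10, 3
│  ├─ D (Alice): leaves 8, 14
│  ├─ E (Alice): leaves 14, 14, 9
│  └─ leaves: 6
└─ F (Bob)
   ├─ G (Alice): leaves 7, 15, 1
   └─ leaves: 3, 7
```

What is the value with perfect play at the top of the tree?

C (Alice): max(15, 15, 10, 3) = 15
D (Alice): max(8, 14) = 14
E (Alice): max(14, 14, 9) = 14
B (Bob): min(15, 14, 14, 6) = 6
G (Alice): max(7, 15, 1) = 15
F (Bob): min(15, 3, 7) = 3
Root (Alice): max(6, 3) = 6

6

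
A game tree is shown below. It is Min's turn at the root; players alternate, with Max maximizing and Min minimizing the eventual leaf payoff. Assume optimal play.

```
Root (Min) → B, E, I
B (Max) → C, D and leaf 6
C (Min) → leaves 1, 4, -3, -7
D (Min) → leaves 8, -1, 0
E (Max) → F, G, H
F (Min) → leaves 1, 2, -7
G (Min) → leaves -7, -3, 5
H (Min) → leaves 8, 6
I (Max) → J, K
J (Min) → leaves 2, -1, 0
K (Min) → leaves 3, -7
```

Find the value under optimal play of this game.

C (Min): min(1, 4, -3, -7) = -7
D (Min): min(8, -1, 0) = -1
B (Max): max(-7, -1, 6) = 6
F (Min): min(1, 2, -7) = -7
G (Min): min(-7, -3, 5) = -7
H (Min): min(8, 6) = 6
E (Max): max(-7, -7, 6) = 6
J (Min): min(2, -1, 0) = -1
K (Min): min(3, -7) = -7
I (Max): max(-1, -7) = -1
Root (Min): min(6, 6, -1) = -1

-1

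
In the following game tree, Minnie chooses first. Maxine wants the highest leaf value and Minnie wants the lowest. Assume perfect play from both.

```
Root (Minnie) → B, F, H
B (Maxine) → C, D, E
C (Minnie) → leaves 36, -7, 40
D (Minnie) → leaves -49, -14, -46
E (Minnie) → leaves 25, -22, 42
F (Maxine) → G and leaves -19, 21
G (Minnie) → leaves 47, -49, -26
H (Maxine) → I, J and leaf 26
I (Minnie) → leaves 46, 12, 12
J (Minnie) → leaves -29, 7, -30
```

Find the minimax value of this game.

-7

C (Minnie): min(36, -7, 40) = -7
D (Minnie): min(-49, -14, -46) = -49
E (Minnie): min(25, -22, 42) = -22
B (Maxine): max(-7, -49, -22) = -7
G (Minnie): min(47, -49, -26) = -49
F (Maxine): max(-49, -19, 21) = 21
I (Minnie): min(46, 12, 12) = 12
J (Minnie): min(-29, 7, -30) = -30
H (Maxine): max(12, -30, 26) = 26
Root (Minnie): min(-7, 21, 26) = -7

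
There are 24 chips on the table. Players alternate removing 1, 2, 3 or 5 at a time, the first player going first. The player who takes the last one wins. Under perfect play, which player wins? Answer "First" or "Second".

Second

W/L table (W = player to move can force a win):
i:   0  1  2  3  4  5  6  7  8  9 10 11 12 13 14 15 16 17 18 19 20 21 22 23 24
     L  W  W  W  L  W  W  W  L  W  W  W  L  W  W  W  L  W  W  W  L  W  W  W  L
Position 24 is L, so the second player wins.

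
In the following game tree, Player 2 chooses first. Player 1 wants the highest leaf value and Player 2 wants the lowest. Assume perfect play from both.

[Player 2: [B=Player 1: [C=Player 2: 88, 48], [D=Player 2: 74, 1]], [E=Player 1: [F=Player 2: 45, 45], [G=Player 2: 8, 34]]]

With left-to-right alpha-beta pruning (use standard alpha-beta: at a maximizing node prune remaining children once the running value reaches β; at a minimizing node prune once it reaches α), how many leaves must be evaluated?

7

C [α=-∞,β=+∞]: v=48
D [α=48,β=+∞]: v=1
B [α=-∞,β=+∞]: v=48
F [α=-∞,β=48]: v=45
G [α=45,β=48]: v=8 after child 1 ≤ α → α-cutoff, skip 1
E [α=-∞,β=48]: v=45
Root [α=-∞,β=+∞]: v=45
Leaves evaluated: 7 of 8.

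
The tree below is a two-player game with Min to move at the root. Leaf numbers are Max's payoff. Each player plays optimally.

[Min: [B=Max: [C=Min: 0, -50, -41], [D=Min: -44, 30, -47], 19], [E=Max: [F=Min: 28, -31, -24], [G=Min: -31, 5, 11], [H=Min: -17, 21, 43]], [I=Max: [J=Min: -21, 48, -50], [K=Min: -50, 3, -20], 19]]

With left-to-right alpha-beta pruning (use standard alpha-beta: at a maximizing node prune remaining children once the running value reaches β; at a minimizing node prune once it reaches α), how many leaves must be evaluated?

19

C [α=-∞,β=+∞]: v=-50
D [α=-50,β=+∞]: v=-47
B [α=-∞,β=+∞]: v=19
F [α=-∞,β=19]: v=-31
G [α=-31,β=19]: v=-31 after child 1 ≤ α → α-cutoff, skip 2
H [α=-31,β=19]: v=-17
E [α=-∞,β=19]: v=-17
J [α=-∞,β=-17]: v=-50
K [α=-50,β=-17]: v=-50 after child 1 ≤ α → α-cutoff, skip 2
I [α=-∞,β=-17]: v=19
Root [α=-∞,β=+∞]: v=-17
Leaves evaluated: 19 of 23.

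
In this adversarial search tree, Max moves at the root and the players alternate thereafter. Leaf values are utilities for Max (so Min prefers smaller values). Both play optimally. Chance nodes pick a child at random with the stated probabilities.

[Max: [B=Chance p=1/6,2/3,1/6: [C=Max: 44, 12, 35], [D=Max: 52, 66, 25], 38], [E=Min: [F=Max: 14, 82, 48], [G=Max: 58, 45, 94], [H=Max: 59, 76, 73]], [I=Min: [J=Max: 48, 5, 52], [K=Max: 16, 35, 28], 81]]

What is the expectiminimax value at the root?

76

C (Max): max(44, 12, 35) = 44
D (Max): max(52, 66, 25) = 66
B (Chance): 1/6·44 + 2/3·66 + 1/6·38 = 57.67
F (Max): max(14, 82, 48) = 82
G (Max): max(58, 45, 94) = 94
H (Max): max(59, 76, 73) = 76
E (Min): min(82, 94, 76) = 76
J (Max): max(48, 5, 52) = 52
K (Max): max(16, 35, 28) = 35
I (Min): min(52, 35, 81) = 35
Root (Max): max(57.67, 76, 35) = 76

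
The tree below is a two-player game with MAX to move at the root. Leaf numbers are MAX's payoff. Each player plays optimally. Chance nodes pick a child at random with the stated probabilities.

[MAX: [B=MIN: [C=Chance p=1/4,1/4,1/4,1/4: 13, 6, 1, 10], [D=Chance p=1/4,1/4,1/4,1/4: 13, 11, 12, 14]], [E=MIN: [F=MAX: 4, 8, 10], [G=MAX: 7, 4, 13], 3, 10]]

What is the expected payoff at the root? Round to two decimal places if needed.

C (Chance): 1/4·13 + 1/4·6 + 1/4·1 + 1/4·10 = 7.5
D (Chance): 1/4·13 + 1/4·11 + 1/4·12 + 1/4·14 = 12.5
B (MIN): min(7.5, 12.5) = 7.5
F (MAX): max(4, 8, 10) = 10
G (MAX): max(7, 4, 13) = 13
E (MIN): min(10, 13, 3, 10) = 3
Root (MAX): max(7.5, 3) = 7.5

7.5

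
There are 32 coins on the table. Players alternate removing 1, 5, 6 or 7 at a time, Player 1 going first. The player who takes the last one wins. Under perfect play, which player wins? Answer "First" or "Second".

First

i:   0  1  2  3  4  5  6  7  8  9 10 11 12 13 14 15 16 17 18 19 20 21 22 23 24 25 26 27 28 29 30 31 32
     L  W  L  W  L  W  W  W  W  W  W  W  L  W  L  W  L  W  W  W  W  W  W  W  L  W  L  W  L  W  W  W  W
Position 32 is W, so the first player wins.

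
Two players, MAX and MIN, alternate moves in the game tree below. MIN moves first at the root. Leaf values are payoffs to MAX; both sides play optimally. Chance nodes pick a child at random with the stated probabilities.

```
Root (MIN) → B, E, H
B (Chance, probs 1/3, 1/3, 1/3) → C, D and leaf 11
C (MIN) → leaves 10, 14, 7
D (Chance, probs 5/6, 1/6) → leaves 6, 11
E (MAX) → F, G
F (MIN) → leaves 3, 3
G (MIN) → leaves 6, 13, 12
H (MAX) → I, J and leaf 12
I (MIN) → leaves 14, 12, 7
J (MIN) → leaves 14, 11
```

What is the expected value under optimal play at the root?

C (MIN): min(10, 14, 7) = 7
D (Chance): 5/6·6 + 1/6·11 = 6.83
B (Chance): 1/3·7 + 1/3·6.83 + 1/3·11 = 8.28
F (MIN): min(3, 3) = 3
G (MIN): min(6, 13, 12) = 6
E (MAX): max(3, 6) = 6
I (MIN): min(14, 12, 7) = 7
J (MIN): min(14, 11) = 11
H (MAX): max(7, 11, 12) = 12
Root (MIN): min(8.28, 6, 12) = 6

6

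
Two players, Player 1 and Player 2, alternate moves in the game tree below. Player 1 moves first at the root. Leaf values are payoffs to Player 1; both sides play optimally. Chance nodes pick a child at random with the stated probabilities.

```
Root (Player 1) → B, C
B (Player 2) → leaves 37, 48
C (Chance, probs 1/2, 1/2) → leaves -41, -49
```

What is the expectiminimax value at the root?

37

B (Player 2): min(37, 48) = 37
C (Chance): 1/2·-41 + 1/2·-49 = -45
Root (Player 1): max(37, -45) = 37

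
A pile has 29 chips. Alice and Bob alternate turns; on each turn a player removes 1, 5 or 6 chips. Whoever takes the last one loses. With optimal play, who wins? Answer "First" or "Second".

Mark each pile size as W (mover wins) or L (mover loses):
i:   0  1  2  3  4  5  6  7  8  9 10 11 12 13 14 15 16 17 18 19 20 21 22 23 24 25 26 27 28 29
     W  L  W  L  W  L  W  W  W  W  W  W  L  W  L  W  L  W  W  W  W  W  W  L  W  L  W  L  W  W
Position 29 is W, so the first player wins.

First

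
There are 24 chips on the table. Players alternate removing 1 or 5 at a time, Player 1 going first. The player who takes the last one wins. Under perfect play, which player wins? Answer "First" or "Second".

Second

Compute winning (W) and losing (L) positions by backward induction:
i:   0  1  2  3  4  5  6  7  8  9 10 11 12 13 14 15 16 17 18 19 20 21 22 23 24
     L  W  L  W  L  W  L  W  L  W  L  W  L  W  L  W  L  W  L  W  L  W  L  W  L
Position 24 is L, so the second player wins.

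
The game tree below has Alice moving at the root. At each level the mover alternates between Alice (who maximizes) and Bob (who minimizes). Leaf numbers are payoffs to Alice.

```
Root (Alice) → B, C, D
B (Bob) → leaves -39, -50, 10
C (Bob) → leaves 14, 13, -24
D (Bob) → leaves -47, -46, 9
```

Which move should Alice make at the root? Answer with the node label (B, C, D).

B (Bob): min(-39, -50, 10) = -50
C (Bob): min(14, 13, -24) = -24
D (Bob): min(-47, -46, 9) = -47
Root (Alice): max(-50, -24, -47) = -24
Alice picks the child with the highest value: C (value -24).

C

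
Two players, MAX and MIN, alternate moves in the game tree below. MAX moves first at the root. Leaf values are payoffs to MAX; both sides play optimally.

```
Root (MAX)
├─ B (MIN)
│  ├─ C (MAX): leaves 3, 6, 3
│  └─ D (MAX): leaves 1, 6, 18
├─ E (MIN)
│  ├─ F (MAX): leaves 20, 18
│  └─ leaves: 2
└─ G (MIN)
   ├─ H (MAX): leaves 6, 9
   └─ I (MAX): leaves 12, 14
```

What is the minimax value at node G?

H: max(6, 9) = 9
I: max(12, 14) = 14
G: min(9, 14) = 9

9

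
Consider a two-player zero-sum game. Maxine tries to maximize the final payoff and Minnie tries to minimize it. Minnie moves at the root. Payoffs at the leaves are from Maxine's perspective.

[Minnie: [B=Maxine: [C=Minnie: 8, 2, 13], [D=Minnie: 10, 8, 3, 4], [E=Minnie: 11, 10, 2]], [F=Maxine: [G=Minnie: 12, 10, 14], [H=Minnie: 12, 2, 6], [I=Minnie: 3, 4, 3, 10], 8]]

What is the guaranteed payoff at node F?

10

G: min(12, 10, 14) = 10
H: min(12, 2, 6) = 2
I: min(3, 4, 3, 10) = 3
F: max(10, 2, 3, 8) = 10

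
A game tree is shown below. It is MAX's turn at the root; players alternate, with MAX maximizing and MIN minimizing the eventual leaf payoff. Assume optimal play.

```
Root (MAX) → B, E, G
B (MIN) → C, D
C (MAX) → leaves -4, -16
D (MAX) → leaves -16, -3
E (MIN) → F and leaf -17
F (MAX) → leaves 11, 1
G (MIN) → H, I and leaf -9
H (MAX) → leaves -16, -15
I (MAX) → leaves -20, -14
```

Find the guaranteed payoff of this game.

C (MAX): max(-4, -16) = -4
D (MAX): max(-16, -3) = -3
B (MIN): min(-4, -3) = -4
F (MAX): max(11, 1) = 11
E (MIN): min(11, -17) = -17
H (MAX): max(-16, -15) = -15
I (MAX): max(-20, -14) = -14
G (MIN): min(-15, -14, -9) = -15
Root (MAX): max(-4, -17, -15) = -4

-4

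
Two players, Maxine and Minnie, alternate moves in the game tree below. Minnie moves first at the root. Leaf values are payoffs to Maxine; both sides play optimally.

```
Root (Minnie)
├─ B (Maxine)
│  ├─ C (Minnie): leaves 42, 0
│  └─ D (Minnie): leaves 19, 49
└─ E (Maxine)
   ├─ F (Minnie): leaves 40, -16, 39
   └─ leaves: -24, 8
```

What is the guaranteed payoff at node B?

C: min(42, 0) = 0
D: min(19, 49) = 19
B: max(0, 19) = 19

19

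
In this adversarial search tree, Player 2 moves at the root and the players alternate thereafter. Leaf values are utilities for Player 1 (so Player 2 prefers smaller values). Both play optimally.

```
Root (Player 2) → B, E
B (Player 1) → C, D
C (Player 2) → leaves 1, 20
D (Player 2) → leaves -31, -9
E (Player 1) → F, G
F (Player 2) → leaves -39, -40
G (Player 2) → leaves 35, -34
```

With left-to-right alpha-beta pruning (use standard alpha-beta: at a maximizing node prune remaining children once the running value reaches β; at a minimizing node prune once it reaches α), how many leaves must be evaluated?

7

C [α=-∞,β=+∞]: v=1
D [α=1,β=+∞]: v=-31 after child 1 ≤ α → α-cutoff, skip 1
B [α=-∞,β=+∞]: v=1
F [α=-∞,β=1]: v=-40
G [α=-40,β=1]: v=-34
E [α=-∞,β=1]: v=-34
Root [α=-∞,β=+∞]: v=-34
Leaves evaluated: 7 of 8.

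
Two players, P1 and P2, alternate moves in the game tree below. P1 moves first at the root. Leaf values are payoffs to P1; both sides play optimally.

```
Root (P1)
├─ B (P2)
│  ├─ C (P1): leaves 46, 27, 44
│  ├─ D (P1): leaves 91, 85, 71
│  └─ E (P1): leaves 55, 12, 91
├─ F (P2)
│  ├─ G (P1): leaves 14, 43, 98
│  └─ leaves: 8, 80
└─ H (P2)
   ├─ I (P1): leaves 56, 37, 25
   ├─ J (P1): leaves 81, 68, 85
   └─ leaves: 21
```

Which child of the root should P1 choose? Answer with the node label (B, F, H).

C (P1): max(46, 27, 44) = 46
D (P1): max(91, 85, 71) = 91
E (P1): max(55, 12, 91) = 91
B (P2): min(46, 91, 91) = 46
G (P1): max(14, 43, 98) = 98
F (P2): min(98, 8, 80) = 8
I (P1): max(56, 37, 25) = 56
J (P1): max(81, 68, 85) = 85
H (P2): min(56, 85, 21) = 21
Root (P1): max(46, 8, 21) = 46
P1 picks the child with the highest value: B (value 46).

B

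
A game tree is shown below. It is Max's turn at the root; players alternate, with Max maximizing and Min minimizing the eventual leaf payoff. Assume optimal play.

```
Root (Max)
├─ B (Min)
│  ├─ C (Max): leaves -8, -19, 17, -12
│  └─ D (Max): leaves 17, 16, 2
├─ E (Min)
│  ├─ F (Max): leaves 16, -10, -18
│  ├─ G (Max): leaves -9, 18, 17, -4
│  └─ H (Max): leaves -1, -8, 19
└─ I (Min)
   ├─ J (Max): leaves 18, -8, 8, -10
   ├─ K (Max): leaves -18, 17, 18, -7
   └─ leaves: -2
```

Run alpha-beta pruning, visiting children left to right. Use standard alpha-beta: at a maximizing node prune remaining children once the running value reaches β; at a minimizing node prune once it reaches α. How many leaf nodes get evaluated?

16

C [α=-∞,β=+∞]: v=17
D [α=-∞,β=17]: v=17 after child 1 ≥ β → β-cutoff, skip 2
B [α=-∞,β=+∞]: v=17
F [α=17,β=+∞]: v=16
E [α=17,β=+∞]: v=16 after child 1 ≤ α → α-cutoff, skip 2
J [α=17,β=+∞]: v=18
K [α=17,β=18]: v=18 after child 3 ≥ β → β-cutoff, skip 1
I [α=17,β=+∞]: v=-2
Root [α=-∞,β=+∞]: v=17
Leaves evaluated: 16 of 26.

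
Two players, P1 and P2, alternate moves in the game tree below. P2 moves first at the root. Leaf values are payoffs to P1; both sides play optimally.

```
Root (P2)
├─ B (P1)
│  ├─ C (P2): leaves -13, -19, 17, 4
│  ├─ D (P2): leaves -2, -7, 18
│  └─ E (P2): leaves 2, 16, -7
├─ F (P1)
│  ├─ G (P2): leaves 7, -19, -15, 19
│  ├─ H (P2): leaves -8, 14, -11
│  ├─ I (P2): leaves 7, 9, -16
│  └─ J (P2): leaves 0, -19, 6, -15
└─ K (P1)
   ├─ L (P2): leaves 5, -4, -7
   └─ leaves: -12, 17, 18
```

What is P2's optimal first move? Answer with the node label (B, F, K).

C (P2): min(-13, -19, 17, 4) = -19
D (P2): min(-2, -7, 18) = -7
E (P2): min(2, 16, -7) = -7
B (P1): max(-19, -7, -7) = -7
G (P2): min(7, -19, -15, 19) = -19
H (P2): min(-8, 14, -11) = -11
I (P2): min(7, 9, -16) = -16
J (P2): min(0, -19, 6, -15) = -19
F (P1): max(-19, -11, -16, -19) = -11
L (P2): min(5, -4, -7) = -7
K (P1): max(-7, -12, 17, 18) = 18
Root (P2): min(-7, -11, 18) = -11
P2 picks the child with the lowest value: F (value -11).

F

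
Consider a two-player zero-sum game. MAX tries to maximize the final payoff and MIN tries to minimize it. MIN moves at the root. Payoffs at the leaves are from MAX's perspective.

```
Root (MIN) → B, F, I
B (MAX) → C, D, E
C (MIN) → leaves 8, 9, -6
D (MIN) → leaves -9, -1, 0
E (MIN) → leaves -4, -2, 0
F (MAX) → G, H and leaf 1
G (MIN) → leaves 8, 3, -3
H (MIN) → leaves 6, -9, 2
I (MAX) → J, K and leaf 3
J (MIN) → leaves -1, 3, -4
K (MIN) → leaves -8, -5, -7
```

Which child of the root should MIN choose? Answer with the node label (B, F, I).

B

C (MIN): min(8, 9, -6) = -6
D (MIN): min(-9, -1, 0) = -9
E (MIN): min(-4, -2, 0) = -4
B (MAX): max(-6, -9, -4) = -4
G (MIN): min(8, 3, -3) = -3
H (MIN): min(6, -9, 2) = -9
F (MAX): max(-3, -9, 1) = 1
J (MIN): min(-1, 3, -4) = -4
K (MIN): min(-8, -5, -7) = -8
I (MAX): max(-4, -8, 3) = 3
Root (MIN): min(-4, 1, 3) = -4
MIN picks the child with the lowest value: B (value -4).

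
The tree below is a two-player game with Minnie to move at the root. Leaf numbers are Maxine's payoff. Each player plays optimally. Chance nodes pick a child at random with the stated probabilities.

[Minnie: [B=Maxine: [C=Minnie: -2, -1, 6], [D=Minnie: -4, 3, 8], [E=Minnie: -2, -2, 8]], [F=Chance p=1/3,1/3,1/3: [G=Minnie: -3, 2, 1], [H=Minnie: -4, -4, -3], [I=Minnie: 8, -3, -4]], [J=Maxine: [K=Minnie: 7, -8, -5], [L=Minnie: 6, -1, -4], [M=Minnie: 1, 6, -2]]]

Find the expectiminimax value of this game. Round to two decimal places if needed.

C (Minnie): min(-2, -1, 6) = -2
D (Minnie): min(-4, 3, 8) = -4
E (Minnie): min(-2, -2, 8) = -2
B (Maxine): max(-2, -4, -2) = -2
G (Minnie): min(-3, 2, 1) = -3
H (Minnie): min(-4, -4, -3) = -4
I (Minnie): min(8, -3, -4) = -4
F (Chance): 1/3·-3 + 1/3·-4 + 1/3·-4 = -3.67
K (Minnie): min(7, -8, -5) = -8
L (Minnie): min(6, -1, -4) = -4
M (Minnie): min(1, 6, -2) = -2
J (Maxine): max(-8, -4, -2) = -2
Root (Minnie): min(-2, -3.67, -2) = -3.67

-3.67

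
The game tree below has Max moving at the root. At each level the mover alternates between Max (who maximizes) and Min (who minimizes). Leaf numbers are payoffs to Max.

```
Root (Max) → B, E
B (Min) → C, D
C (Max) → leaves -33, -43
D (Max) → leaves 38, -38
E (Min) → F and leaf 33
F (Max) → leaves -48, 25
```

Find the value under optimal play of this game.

25

C (Max): max(-33, -43) = -33
D (Max): max(38, -38) = 38
B (Min): min(-33, 38) = -33
F (Max): max(-48, 25) = 25
E (Min): min(25, 33) = 25
Root (Max): max(-33, 25) = 25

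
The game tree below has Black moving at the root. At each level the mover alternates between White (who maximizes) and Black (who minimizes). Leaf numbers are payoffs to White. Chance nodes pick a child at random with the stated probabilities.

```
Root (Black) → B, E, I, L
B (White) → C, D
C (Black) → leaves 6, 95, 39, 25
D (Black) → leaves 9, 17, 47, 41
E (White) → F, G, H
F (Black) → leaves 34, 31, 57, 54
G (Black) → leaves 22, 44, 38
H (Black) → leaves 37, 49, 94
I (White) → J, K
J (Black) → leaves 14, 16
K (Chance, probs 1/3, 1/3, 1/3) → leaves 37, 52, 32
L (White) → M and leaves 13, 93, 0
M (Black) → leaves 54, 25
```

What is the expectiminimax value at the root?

C (Black): min(6, 95, 39, 25) = 6
D (Black): min(9, 17, 47, 41) = 9
B (White): max(6, 9) = 9
F (Black): min(34, 31, 57, 54) = 31
G (Black): min(22, 44, 38) = 22
H (Black): min(37, 49, 94) = 37
E (White): max(31, 22, 37) = 37
J (Black): min(14, 16) = 14
K (Chance): 1/3·37 + 1/3·52 + 1/3·32 = 40.33
I (White): max(14, 40.33) = 40.33
M (Black): min(54, 25) = 25
L (White): max(25, 13, 93, 0) = 93
Root (Black): min(9, 37, 40.33, 93) = 9

9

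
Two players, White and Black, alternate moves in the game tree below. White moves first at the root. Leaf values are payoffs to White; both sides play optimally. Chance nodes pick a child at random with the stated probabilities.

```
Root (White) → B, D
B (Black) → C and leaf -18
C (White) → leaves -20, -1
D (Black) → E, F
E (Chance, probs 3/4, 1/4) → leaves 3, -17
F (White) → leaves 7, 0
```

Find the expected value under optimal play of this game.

C (White): max(-20, -1) = -1
B (Black): min(-1, -18) = -18
E (Chance): 3/4·3 + 1/4·-17 = -2
F (White): max(7, 0) = 7
D (Black): min(-2, 7) = -2
Root (White): max(-18, -2) = -2

-2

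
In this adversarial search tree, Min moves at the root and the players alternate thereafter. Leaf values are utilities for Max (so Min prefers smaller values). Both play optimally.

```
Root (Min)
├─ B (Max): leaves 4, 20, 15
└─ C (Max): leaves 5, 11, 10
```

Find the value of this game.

11

B (Max): max(4, 20, 15) = 20
C (Max): max(5, 11, 10) = 11
Root (Min): min(20, 11) = 11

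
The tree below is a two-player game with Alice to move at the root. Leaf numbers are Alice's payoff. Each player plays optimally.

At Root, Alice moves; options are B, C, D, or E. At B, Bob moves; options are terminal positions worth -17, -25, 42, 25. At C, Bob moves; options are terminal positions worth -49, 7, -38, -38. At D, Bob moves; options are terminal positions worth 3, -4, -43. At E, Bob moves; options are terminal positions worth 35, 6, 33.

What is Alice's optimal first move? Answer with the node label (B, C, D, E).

E

B (Bob): min(-17, -25, 42, 25) = -25
C (Bob): min(-49, 7, -38, -38) = -49
D (Bob): min(3, -4, -43) = -43
E (Bob): min(35, 6, 33) = 6
Root (Alice): max(-25, -49, -43, 6) = 6
Alice picks the child with the highest value: E (value 6).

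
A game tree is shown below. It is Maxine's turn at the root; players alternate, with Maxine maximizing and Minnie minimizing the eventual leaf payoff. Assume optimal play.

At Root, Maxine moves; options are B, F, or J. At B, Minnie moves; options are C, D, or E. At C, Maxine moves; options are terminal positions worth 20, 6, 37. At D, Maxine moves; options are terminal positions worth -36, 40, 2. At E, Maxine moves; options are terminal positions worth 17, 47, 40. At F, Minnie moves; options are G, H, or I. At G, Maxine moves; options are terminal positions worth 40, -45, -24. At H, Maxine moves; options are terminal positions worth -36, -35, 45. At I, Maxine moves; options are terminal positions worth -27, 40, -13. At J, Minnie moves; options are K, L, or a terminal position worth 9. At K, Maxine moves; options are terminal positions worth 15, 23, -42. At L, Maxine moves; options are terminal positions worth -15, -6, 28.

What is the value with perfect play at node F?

40

G: max(40, -45, -24) = 40
H: max(-36, -35, 45) = 45
I: max(-27, 40, -13) = 40
F: min(40, 45, 40) = 40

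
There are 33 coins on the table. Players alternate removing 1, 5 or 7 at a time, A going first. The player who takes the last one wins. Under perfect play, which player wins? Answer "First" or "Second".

Mark each pile size as W (mover wins) or L (mover loses):
i:   0  1  2  3  4  5  6  7  8  9 10 11 12 13 14 15 16 17 18 19 20 21 22 23 24 25 26 27 28 29 30 31 32 33
     L  W  L  W  L  W  L  W  L  W  L  W  L  W  L  W  L  W  L  W  L  W  L  W  L  W  L  W  L  W  L  W  L  W
Position 33 is W, so the first player wins.

First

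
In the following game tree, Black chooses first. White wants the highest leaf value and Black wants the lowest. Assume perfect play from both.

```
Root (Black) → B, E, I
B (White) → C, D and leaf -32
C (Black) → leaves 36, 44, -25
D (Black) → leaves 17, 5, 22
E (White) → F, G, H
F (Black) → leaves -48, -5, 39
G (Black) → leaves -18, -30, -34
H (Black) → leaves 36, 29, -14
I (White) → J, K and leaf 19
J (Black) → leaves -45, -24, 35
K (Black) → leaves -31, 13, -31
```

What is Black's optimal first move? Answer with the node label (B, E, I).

C (Black): min(36, 44, -25) = -25
D (Black): min(17, 5, 22) = 5
B (White): max(-25, 5, -32) = 5
F (Black): min(-48, -5, 39) = -48
G (Black): min(-18, -30, -34) = -34
H (Black): min(36, 29, -14) = -14
E (White): max(-48, -34, -14) = -14
J (Black): min(-45, -24, 35) = -45
K (Black): min(-31, 13, -31) = -31
I (White): max(-45, -31, 19) = 19
Root (Black): min(5, -14, 19) = -14
Black picks the child with the lowest value: E (value -14).

E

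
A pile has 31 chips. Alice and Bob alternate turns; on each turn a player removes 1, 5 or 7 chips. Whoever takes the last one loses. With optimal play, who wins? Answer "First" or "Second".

Second

W/L table (W = player to move can force a win):
i:   0  1  2  3  4  5  6  7  8  9 10 11 12 13 14 15 16 17 18 19 20 21 22 23 24 25 26 27 28 29 30 31
     W  L  W  L  W  L  W  L  W  L  W  L  W  L  W  L  W  L  W  L  W  L  W  L  W  L  W  L  W  L  W  L
Position 31 is L, so the second player wins.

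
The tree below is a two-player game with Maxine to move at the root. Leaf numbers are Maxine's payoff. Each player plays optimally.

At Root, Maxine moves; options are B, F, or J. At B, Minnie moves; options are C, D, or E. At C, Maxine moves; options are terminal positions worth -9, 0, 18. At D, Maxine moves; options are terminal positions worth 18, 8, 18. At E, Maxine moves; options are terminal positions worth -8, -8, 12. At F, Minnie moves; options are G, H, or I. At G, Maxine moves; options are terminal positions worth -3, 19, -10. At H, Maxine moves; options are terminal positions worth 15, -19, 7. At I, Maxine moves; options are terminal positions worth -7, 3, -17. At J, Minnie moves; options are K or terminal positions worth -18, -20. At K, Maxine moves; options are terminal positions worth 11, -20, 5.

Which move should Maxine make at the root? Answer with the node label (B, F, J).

B

C (Maxine): max(-9, 0, 18) = 18
D (Maxine): max(18, 8, 18) = 18
E (Maxine): max(-8, -8, 12) = 12
B (Minnie): min(18, 18, 12) = 12
G (Maxine): max(-3, 19, -10) = 19
H (Maxine): max(15, -19, 7) = 15
I (Maxine): max(-7, 3, -17) = 3
F (Minnie): min(19, 15, 3) = 3
K (Maxine): max(11, -20, 5) = 11
J (Minnie): min(11, -18, -20) = -20
Root (Maxine): max(12, 3, -20) = 12
Maxine picks the child with the highest value: B (value 12).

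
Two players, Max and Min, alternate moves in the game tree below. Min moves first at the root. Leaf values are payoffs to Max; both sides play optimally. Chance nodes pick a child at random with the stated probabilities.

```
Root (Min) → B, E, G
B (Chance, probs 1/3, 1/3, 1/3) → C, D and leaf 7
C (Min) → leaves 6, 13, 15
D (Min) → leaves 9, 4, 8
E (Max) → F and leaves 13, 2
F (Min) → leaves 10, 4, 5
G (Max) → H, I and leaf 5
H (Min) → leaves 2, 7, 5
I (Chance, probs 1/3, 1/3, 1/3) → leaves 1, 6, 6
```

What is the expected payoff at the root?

5

C (Min): min(6, 13, 15) = 6
D (Min): min(9, 4, 8) = 4
B (Chance): 1/3·6 + 1/3·4 + 1/3·7 = 5.67
F (Min): min(10, 4, 5) = 4
E (Max): max(4, 13, 2) = 13
H (Min): min(2, 7, 5) = 2
I (Chance): 1/3·1 + 1/3·6 + 1/3·6 = 4.33
G (Max): max(2, 4.33, 5) = 5
Root (Min): min(5.67, 13, 5) = 5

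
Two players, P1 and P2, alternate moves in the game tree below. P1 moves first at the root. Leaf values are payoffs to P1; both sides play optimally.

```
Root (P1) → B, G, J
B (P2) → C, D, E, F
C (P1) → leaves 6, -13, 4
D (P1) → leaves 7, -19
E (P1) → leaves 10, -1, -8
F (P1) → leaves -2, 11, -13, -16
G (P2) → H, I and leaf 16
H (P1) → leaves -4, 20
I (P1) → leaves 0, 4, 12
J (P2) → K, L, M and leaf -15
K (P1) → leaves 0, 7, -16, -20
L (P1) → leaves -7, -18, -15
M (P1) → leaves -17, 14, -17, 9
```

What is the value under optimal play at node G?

H: max(-4, 20) = 20
I: max(0, 4, 12) = 12
G: min(20, 12, 16) = 12

12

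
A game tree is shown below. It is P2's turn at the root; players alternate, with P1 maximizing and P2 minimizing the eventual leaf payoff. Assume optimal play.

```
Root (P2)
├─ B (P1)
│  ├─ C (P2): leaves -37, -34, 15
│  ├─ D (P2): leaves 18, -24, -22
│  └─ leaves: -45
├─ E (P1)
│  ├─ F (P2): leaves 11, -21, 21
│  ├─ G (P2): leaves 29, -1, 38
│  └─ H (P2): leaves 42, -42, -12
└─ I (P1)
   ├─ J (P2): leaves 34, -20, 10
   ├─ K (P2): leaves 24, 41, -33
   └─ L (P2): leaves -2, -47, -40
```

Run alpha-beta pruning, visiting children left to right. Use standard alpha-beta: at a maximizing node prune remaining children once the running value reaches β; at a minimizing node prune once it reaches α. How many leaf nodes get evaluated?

13

C [α=-∞,β=+∞]: v=-37
D [α=-37,β=+∞]: v=-24
B [α=-∞,β=+∞]: v=-24
F [α=-∞,β=-24]: v=-21
E [α=-∞,β=-24]: v=-21 after child 1 ≥ β → β-cutoff, skip 2
J [α=-∞,β=-24]: v=-20
I [α=-∞,β=-24]: v=-20 after child 1 ≥ β → β-cutoff, skip 2
Root [α=-∞,β=+∞]: v=-24
Leaves evaluated: 13 of 25.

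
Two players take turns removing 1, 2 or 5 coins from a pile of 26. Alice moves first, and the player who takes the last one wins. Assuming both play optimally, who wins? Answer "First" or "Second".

First

Mark each pile size as W (mover wins) or L (mover loses):
i:   0  1  2  3  4  5  6  7  8  9 10 11 12 13 14 15 16 17 18 19 20 21 22 23 24 25 26
     L  W  W  L  W  W  L  W  W  L  W  W  L  W  W  L  W  W  L  W  W  L  W  W  L  W  W
Position 26 is W, so the first player wins.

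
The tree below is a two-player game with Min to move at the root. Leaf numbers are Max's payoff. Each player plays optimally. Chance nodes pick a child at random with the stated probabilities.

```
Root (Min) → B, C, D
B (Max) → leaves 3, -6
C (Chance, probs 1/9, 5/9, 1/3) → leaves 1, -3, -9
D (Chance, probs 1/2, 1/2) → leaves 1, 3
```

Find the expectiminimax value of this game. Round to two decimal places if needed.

B (Max): max(3, -6) = 3
C (Chance): 1/9·1 + 5/9·-3 + 1/3·-9 = -4.56
D (Chance): 1/2·1 + 1/2·3 = 2
Root (Min): min(3, -4.56, 2) = -4.56

-4.56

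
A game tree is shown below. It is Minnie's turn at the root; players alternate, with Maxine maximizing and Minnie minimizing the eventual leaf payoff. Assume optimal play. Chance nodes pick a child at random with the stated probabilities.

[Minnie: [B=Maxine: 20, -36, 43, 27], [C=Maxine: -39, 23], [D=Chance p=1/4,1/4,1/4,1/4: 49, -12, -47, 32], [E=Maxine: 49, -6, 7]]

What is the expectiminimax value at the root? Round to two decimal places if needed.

5.5

B (Maxine): max(20, -36, 43, 27) = 43
C (Maxine): max(-39, 23) = 23
D (Chance): 1/4·49 + 1/4·-12 + 1/4·-47 + 1/4·32 = 5.5
E (Maxine): max(49, -6, 7) = 49
Root (Minnie): min(43, 23, 5.5, 49) = 5.5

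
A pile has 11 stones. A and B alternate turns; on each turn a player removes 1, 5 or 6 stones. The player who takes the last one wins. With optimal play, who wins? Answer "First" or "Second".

Second

W/L table (W = player to move can force a win):
i:   0  1  2  3  4  5  6  7  8  9 10 11
     L  W  L  W  L  W  W  W  W  W  W  L
Position 11 is L, so the second player wins.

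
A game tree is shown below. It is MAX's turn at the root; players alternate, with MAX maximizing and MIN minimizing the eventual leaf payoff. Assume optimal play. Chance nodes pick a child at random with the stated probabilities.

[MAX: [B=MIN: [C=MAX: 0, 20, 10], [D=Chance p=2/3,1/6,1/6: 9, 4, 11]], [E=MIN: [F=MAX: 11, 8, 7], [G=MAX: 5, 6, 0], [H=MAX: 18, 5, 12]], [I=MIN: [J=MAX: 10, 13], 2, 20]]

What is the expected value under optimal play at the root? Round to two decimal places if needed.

C (MAX): max(0, 20, 10) = 20
D (Chance): 2/3·9 + 1/6·4 + 1/6·11 = 8.5
B (MIN): min(20, 8.5) = 8.5
F (MAX): max(11, 8, 7) = 11
G (MAX): max(5, 6, 0) = 6
H (MAX): max(18, 5, 12) = 18
E (MIN): min(11, 6, 18) = 6
J (MAX): max(10, 13) = 13
I (MIN): min(13, 2, 20) = 2
Root (MAX): max(8.5, 6, 2) = 8.5

8.5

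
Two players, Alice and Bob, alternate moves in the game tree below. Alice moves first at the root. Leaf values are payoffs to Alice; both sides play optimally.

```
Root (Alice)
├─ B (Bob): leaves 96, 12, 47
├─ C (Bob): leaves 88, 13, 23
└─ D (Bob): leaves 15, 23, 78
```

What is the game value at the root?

15

B (Bob): min(96, 12, 47) = 12
C (Bob): min(88, 13, 23) = 13
D (Bob): min(15, 23, 78) = 15
Root (Alice): max(12, 13, 15) = 15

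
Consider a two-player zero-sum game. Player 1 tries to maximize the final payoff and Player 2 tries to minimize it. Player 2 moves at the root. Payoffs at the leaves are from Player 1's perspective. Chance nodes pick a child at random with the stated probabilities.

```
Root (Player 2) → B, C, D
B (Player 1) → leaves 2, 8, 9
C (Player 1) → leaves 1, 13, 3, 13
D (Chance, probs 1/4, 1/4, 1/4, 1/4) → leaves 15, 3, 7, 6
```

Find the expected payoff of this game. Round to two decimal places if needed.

7.75

B (Player 1): max(2, 8, 9) = 9
C (Player 1): max(1, 13, 3, 13) = 13
D (Chance): 1/4·15 + 1/4·3 + 1/4·7 + 1/4·6 = 7.75
Root (Player 2): min(9, 13, 7.75) = 7.75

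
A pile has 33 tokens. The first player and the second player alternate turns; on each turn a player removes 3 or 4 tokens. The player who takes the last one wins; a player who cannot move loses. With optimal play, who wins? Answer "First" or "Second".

i:   0  1  2  3  4  5  6  7  8  9 10 11 12 13 14 15 16 17 18 19 20 21 22 23 24 25 26 27 28 29 30 31 32 33
     L  L  L  W  W  W  W  L  L  L  W  W  W  W  L  L  L  W  W  W  W  L  L  L  W  W  W  W  L  L  L  W  W  W
Position 33 is W, so the first player wins.

First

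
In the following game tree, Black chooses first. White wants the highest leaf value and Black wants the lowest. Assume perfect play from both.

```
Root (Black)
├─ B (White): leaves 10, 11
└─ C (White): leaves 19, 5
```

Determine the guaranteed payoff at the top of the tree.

B (White): max(10, 11) = 11
C (White): max(19, 5) = 19
Root (Black): min(11, 19) = 11

11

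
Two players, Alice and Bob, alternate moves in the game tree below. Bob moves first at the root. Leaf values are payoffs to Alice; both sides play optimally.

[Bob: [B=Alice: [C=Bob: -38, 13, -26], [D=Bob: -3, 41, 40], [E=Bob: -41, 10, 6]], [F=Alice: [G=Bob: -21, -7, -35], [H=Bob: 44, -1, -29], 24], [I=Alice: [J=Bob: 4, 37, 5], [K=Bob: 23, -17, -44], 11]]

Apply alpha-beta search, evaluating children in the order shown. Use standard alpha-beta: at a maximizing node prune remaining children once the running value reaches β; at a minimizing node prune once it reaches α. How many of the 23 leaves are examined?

C [α=-∞,β=+∞]: v=-38
D [α=-38,β=+∞]: v=-3
E [α=-3,β=+∞]: v=-41 after child 1 ≤ α → α-cutoff, skip 2
B [α=-∞,β=+∞]: v=-3
G [α=-∞,β=-3]: v=-35
H [α=-35,β=-3]: v=-29
F [α=-∞,β=-3]: v=24
J [α=-∞,β=-3]: v=4
I [α=-∞,β=-3]: v=4 after child 1 ≥ β → β-cutoff, skip 2
Root [α=-∞,β=+∞]: v=-3
Leaves evaluated: 17 of 23.

17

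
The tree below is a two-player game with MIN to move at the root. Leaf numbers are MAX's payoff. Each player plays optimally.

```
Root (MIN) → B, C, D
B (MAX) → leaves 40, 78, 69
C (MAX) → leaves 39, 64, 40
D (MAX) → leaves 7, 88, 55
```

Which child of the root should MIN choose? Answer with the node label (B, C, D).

B (MAX): max(40, 78, 69) = 78
C (MAX): max(39, 64, 40) = 64
D (MAX): max(7, 88, 55) = 88
Root (MIN): min(78, 64, 88) = 64
MIN picks the child with the lowest value: C (value 64).

C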